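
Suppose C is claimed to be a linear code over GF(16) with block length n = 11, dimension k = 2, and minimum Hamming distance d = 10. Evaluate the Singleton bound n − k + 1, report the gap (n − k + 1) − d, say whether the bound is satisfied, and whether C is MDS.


Singleton RHS = n − k + 1 = 10, slack = 0, bound satisfied, MDS.

Singleton bound: d ≤ n − k + 1.
Here n = 11, k = 2, so n − k + 1 = 10.
Given d = 10, check d ≤ 10: YES.
Slack = (n − k + 1) − d = 0.
The code is MDS (slack = 0).
Description: the claimed parameters are [11, 2, 10]_16; such a code would be MDS (meets Singleton bound).


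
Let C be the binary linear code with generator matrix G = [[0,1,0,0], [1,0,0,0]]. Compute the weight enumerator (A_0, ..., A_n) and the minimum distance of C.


Weight distribution: A_0 = 1, A_1 = 2, A_2 = 1. Minimum distance d = 1.

Enumerate all 2^2 = 4 messages m ∈ F_2^2.
For each, compute codeword c = mG in F_2^4, then tally its weight.
  m = 00 → c = 0000, weight = 0.
  m = 10 → c = 0100, weight = 1.
  m = 01 → c = 1000, weight = 1.
  m = 11 → c = 1100, weight = 2.
Tally weights:
  weight 0: 1 codewords.
  weight 1: 2 codewords.
  weight 2: 1 codewords.
Minimum distance d = smallest w > 0 with A_w > 0 = 1.
Sanity: Σ A_w = 4 = 2^2 = 4 ✓.


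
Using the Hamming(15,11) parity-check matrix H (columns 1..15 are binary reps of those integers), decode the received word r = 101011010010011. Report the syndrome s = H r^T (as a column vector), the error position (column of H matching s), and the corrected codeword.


s = (0, 0, 1, 1)^T, error position = 3, corrected codeword c = 100011010010011

Compute s = H r^T mod 2 one row at a time:
  s_1 = 1 + 0 + 0 + 1 + 0 + 0 + 1 + 1 = 4 ≡ 0 (mod 2).
  s_2 = 0 + 1 + 1 + 0 + 0 + 0 + 1 + 1 = 4 ≡ 0 (mod 2).
  s_3 = 0 + 1 + 1 + 0 + 0 + 1 + 1 + 1 = 5 ≡ 1 (mod 2).
  s_4 = 1 + 1 + 1 + 0 + 0 + 1 + 0 + 1 = 5 ≡ 1 (mod 2).
s = (0, 0, 1, 1)^T — this equals column 3 of H (binary 0011), so error is at position 3.
Correct: flip bit 3 of r = 101011010010011 to get c = 100011010010011.


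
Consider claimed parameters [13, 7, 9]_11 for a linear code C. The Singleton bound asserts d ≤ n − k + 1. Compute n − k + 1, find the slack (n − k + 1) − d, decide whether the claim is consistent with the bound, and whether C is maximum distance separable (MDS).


Singleton RHS = n − k + 1 = 7, slack = -2, bound violated (no such code; not MDS).

Singleton bound: d ≤ n − k + 1.
Here n = 13, k = 7, so n − k + 1 = 7.
Given d = 9, check d ≤ 7: NO.
Slack = (n − k + 1) − d = -2.
The slack is negative: d = 9 exceeds n − k + 1 = 7 by 2, so the Singleton bound is violated and no linear [13, 7, 9]_11 code can exist. In particular it is not MDS (MDS requires d = n − k + 1 exactly).
Description: the claimed parameters are [13, 7, 9]_11; such a code would be impossible (violates the Singleton bound).


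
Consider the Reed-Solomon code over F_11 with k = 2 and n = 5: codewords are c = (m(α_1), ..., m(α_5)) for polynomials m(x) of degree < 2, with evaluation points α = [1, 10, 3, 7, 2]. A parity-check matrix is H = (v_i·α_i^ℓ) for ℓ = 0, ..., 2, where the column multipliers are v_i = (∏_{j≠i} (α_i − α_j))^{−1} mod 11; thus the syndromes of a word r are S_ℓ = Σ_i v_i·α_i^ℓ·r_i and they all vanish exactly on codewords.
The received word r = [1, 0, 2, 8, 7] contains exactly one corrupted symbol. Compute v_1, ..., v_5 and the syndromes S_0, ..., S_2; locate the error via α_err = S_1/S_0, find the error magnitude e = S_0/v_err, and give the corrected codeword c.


S = (5, 2, 3), error at position 4, error magnitude e = 4, c = [1, 0, 2, 4, 7].

Step 1: column multipliers v_i = (∏_{j≠i}(α_i − α_j))^{−1} mod 11.
  i = 1 (α = 1): (1−10)(1−3)(1−7)(1−2) = (−9)·(−2)·(−6)·(−1) = 108 ≡ 9, so v_1 = 9^{−1} = 5 (mod 11).
  i = 2 (α = 10): (10−1)(10−3)(10−7)(10−2) = 9·7·3·8 = 1512 ≡ 5, so v_2 = 5^{−1} = 9 (mod 11).
  i = 3 (α = 3): (3−1)(3−10)(3−7)(3−2) = 2·(−7)·(−4)·1 = 56 ≡ 1, so v_3 = 1^{−1} = 1 (mod 11).
  i = 4 (α = 7): (7−1)(7−10)(7−3)(7−2) = 6·(−3)·4·5 = −360 ≡ 3, so v_4 = 3^{−1} = 4 (mod 11).
  i = 5 (α = 2): (2−1)(2−10)(2−3)(2−7) = 1·(−8)·(−1)·(−5) = −40 ≡ 4, so v_5 = 4^{−1} = 3 (mod 11).
  v = [5, 9, 1, 4, 3].
Step 2: syndromes of r = [1, 0, 2, 8, 7] (all sums mod 11).
  S_0 = Σ v_i r_i = 5·1 + 9·0 + 1·2 + 4·8 + 3·7 = 60 ≡ 5.
  S_1 = Σ v_i α_i r_i = 5·1·1 + 9·10·0 + 1·3·2 + 4·7·8 + 3·2·7 = 277 ≡ 2.
  α_i^2 mod 11 = [1, 1, 9, 5, 4].
  S_2 = Σ v_i α_i^2 r_i = 5·1·1 + 9·1·0 + 1·9·2 + 4·5·8 + 3·4·7 = 267 ≡ 3.
  S = (5, 2, 3) ≠ 0, so r is not a codeword (an error is present).
Step 3: locate the error. For a single error e at position i, S_ℓ = v_i·e·α_i^ℓ, so α_err = S_1/S_0.
  S_0^{−1} = 5^{−1} = 9 (mod 11), so α_err = 2·9 = 18 ≡ 7 = α_4. Error position i = 4.
  Consistency check: S_2/S_1 = 3·6 = 18 ≡ 7 = α_err ✓ (single-error assumption holds).
Step 4: error magnitude e = S_0/v_4 = S_0·∏_{j≠4}(α_4 − α_j) = 5·3 = 15 ≡ 4 (mod 11).
Step 5: correct position 4: c_4 = r_4 − e = 8 − 4 ≡ 4 (mod 11). Hence c = [1, 0, 2, 4, 7].
  Check: interpolating c through the α_i gives m(x) = 6 + 6·x (degree < 2) with m(α_i) = c_i for every i, so c is indeed a codeword.


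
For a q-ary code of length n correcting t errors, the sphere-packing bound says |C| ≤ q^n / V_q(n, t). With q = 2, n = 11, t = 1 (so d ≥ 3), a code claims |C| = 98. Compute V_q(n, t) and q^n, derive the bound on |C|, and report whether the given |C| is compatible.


V_q(n, t) = 12, q^n = 2048, Hamming bound = 170, |C| = 98 ≤ bound (satisfied).

Step 1: Compute V_q(n, t) = Σ_{j=0}^1 C(n, j) (q−1)^j.
  j = 0: C(11,0)·(1)^0 = 1·1 = 1.
  j = 1: C(11,1)·(1)^1 = 11·1 = 11.
  V_q(n, t) = 1 + 11 = 12.
Step 2: q^n = 2^11 = 2048.
Step 3: Hamming bound ⌊q^n / V_q(n,t)⌋ = ⌊2048/12⌋ = 170.
Step 4: Compare |C| = 98 to 170: satisfied.
The claimed |C| lies below the Hamming bound.


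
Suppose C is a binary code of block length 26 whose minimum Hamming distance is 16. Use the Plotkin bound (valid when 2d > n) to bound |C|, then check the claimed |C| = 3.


Plotkin bound M ≤ 4; given |C| = 3 ≤ bound (satisfied).

Check applicability: 2d = 32, n = 26.
2d − n = 6 > 0, so Plotkin applies.
Compute d/(2d−n) = 16/6 ≈ 2.6667.
⌊d/(2d−n)⌋ = 2.
Plotkin bound: M ≤ 2·2 = 4.
Given |C| = 3, check: satisfied.
This |C| is below the Plotkin bound.


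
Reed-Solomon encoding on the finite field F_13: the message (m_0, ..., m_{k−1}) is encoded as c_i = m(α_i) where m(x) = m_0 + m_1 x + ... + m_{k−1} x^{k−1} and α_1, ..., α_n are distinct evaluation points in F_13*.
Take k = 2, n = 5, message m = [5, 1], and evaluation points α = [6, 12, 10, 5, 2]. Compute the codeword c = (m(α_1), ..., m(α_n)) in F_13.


c = [11, 4, 2, 10, 7]

Message polynomial: m(x) = 5 + 1·x (mod 13).
For each evaluation point α_i, compute m(α_i) mod 13:
  α_1 = 6: Horner steps 1 → 11, so m(6) = 11.
  α_2 = 12: Horner steps 1 → 4, so m(12) = 4.
  α_3 = 10: Horner steps 1 → 2, so m(10) = 2.
  α_4 = 5: Horner steps 1 → 10, so m(5) = 10.
  α_5 = 2: Horner steps 1 → 7, so m(2) = 7.
Codeword c = [11, 4, 2, 10, 7] ∈ F_13^5.


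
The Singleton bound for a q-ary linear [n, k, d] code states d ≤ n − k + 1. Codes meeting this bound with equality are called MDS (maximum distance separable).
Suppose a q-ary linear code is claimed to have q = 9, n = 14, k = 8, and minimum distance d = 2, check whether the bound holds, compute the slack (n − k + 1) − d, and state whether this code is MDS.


Singleton RHS = n − k + 1 = 7, slack = 5, bound satisfied, not MDS.

Singleton bound: d ≤ n − k + 1.
Here n = 14, k = 8, so n − k + 1 = 7.
Given d = 2, check d ≤ 7: YES.
Slack = (n − k + 1) − d = 5.
The code is NOT MDS (slack = 5 > 0).
Description: the claimed parameters are [14, 8, 2]_9; such a code would be non-MDS.


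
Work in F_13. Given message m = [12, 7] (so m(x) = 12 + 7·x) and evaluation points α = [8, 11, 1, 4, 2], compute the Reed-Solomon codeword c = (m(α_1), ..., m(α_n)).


c = [3, 11, 6, 1, 0]

Message polynomial: m(x) = 12 + 7·x (mod 13).
For each evaluation point α_i, compute m(α_i) mod 13:
  α_1 = 8: Horner steps 7 → 3, so m(8) = 3.
  α_2 = 11: Horner steps 7 → 11, so m(11) = 11.
  α_3 = 1: Horner steps 7 → 6, so m(1) = 6.
  α_4 = 4: Horner steps 7 → 1, so m(4) = 1.
  α_5 = 2: Horner steps 7 → 0, so m(2) = 0.
Codeword c = [3, 11, 6, 1, 0] ∈ F_13^5.


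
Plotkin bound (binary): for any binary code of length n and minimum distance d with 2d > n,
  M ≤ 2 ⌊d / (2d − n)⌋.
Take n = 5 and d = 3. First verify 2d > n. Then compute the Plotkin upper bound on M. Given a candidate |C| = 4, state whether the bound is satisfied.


Plotkin bound M ≤ 6; given |C| = 4 ≤ bound (satisfied).

Check applicability: 2d = 6, n = 5.
2d − n = 1 > 0, so Plotkin applies.
Compute d/(2d−n) = 3/1 ≈ 3.0000.
⌊d/(2d−n)⌋ = 3.
Plotkin bound: M ≤ 2·3 = 6.
Given |C| = 4, check: satisfied.
This |C| is below the Plotkin bound.


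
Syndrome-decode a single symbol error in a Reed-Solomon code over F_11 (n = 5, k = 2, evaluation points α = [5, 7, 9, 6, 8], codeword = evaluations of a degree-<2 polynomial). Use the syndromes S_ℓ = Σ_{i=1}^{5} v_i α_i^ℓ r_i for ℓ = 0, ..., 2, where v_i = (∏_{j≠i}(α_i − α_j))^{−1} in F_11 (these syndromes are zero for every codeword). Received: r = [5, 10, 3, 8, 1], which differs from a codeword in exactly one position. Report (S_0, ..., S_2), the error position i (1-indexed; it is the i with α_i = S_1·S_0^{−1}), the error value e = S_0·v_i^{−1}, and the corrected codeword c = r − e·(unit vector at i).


S = (5, 3, 4), error at position 1, error magnitude e = 10, c = [6, 10, 3, 8, 1].

Step 1: column multipliers v_i = (∏_{j≠i}(α_i − α_j))^{−1} mod 11.
  i = 1 (α = 5): (5−7)(5−9)(5−6)(5−8) = (−2)·(−4)·(−1)·(−3) = 24 ≡ 2, so v_1 = 2^{−1} = 6 (mod 11).
  i = 2 (α = 7): (7−5)(7−9)(7−6)(7−8) = 2·(−2)·1·(−1) = 4 ≡ 4, so v_2 = 4^{−1} = 3 (mod 11).
  i = 3 (α = 9): (9−5)(9−7)(9−6)(9−8) = 4·2·3·1 = 24 ≡ 2, so v_3 = 2^{−1} = 6 (mod 11).
  i = 4 (α = 6): (6−5)(6−7)(6−9)(6−8) = 1·(−1)·(−3)·(−2) = −6 ≡ 5, so v_4 = 5^{−1} = 9 (mod 11).
  i = 5 (α = 8): (8−5)(8−7)(8−9)(8−6) = 3·1·(−1)·2 = −6 ≡ 5, so v_5 = 5^{−1} = 9 (mod 11).
  v = [6, 3, 6, 9, 9].
Step 2: syndromes of r = [5, 10, 3, 8, 1] (all sums mod 11).
  S_0 = Σ v_i r_i = 6·5 + 3·10 + 6·3 + 9·8 + 9·1 = 159 ≡ 5.
  S_1 = Σ v_i α_i r_i = 6·5·5 + 3·7·10 + 6·9·3 + 9·6·8 + 9·8·1 = 1026 ≡ 3.
  α_i^2 mod 11 = [3, 5, 4, 3, 9].
  S_2 = Σ v_i α_i^2 r_i = 6·3·5 + 3·5·10 + 6·4·3 + 9·3·8 + 9·9·1 = 609 ≡ 4.
  S = (5, 3, 4) ≠ 0, so r is not a codeword (an error is present).
Step 3: locate the error. For a single error e at position i, S_ℓ = v_i·e·α_i^ℓ, so α_err = S_1/S_0.
  S_0^{−1} = 5^{−1} = 9 (mod 11), so α_err = 3·9 = 27 ≡ 5 = α_1. Error position i = 1.
  Consistency check: S_2/S_1 = 4·4 = 16 ≡ 5 = α_err ✓ (single-error assumption holds).
Step 4: error magnitude e = S_0/v_1 = S_0·∏_{j≠1}(α_1 − α_j) = 5·2 = 10 ≡ 10 (mod 11).
Step 5: correct position 1: c_1 = r_1 − e = 5 − 10 ≡ 6 (mod 11). Hence c = [6, 10, 3, 8, 1].
  Check: interpolating c through the α_i gives m(x) = 7 + 2·x (degree < 2) with m(α_i) = c_i for every i, so c is indeed a codeword.


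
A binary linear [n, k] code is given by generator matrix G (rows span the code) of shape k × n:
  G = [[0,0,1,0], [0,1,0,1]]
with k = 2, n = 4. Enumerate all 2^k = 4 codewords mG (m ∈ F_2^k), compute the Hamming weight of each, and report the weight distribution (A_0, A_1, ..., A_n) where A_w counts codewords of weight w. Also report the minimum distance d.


Weight distribution: A_0 = 1, A_1 = 1, A_2 = 1, A_3 = 1. Minimum distance d = 1.

Enumerate all 2^2 = 4 messages m ∈ F_2^2.
For each, compute codeword c = mG in F_2^4, then tally its weight.
  m = 00 → c = 0000, weight = 0.
  m = 10 → c = 0010, weight = 1.
  m = 01 → c = 0101, weight = 2.
  m = 11 → c = 0111, weight = 3.
Tally weights:
  weight 0: 1 codewords.
  weight 1: 1 codewords.
  weight 2: 1 codewords.
  weight 3: 1 codewords.
Minimum distance d = smallest w > 0 with A_w > 0 = 1.
Sanity: Σ A_w = 4 = 2^2 = 4 ✓.


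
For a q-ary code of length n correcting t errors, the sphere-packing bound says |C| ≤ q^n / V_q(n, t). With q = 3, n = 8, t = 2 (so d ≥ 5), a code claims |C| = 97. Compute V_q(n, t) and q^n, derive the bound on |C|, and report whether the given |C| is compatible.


V_q(n, t) = 129, q^n = 6561, Hamming bound = 50, |C| = 97 > bound (violated).

Step 1: Compute V_q(n, t) = Σ_{j=0}^2 C(n, j) (q−1)^j.
  j = 0: C(8,0)·(2)^0 = 1·1 = 1.
  j = 1: C(8,1)·(2)^1 = 8·2 = 16.
  j = 2: C(8,2)·(2)^2 = 28·4 = 112.
  V_q(n, t) = 1 + 16 + 112 = 129.
Step 2: q^n = 3^8 = 6561.
Step 3: Hamming bound ⌊q^n / V_q(n,t)⌋ = ⌊6561/129⌋ = 50.
Step 4: Compare |C| = 97 to 50: violated.
The claimed |C| lies above the Hamming bound, so no 3-ary code of length 8 with d ≥ 5 can have 97 codewords.


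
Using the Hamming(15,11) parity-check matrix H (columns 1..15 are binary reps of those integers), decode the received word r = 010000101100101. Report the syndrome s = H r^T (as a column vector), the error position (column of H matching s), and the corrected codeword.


s = (0, 1, 0, 0)^T, error position = 4, corrected codeword c = 010100101100101

Compute s = H r^T mod 2 one row at a time:
  s_1 = 0 + 1 + 1 + 0 + 0 + 1 + 0 + 1 = 4 ≡ 0 (mod 2).
  s_2 = 0 + 0 + 0 + 1 + 0 + 1 + 0 + 1 = 3 ≡ 1 (mod 2).
  s_3 = 1 + 0 + 0 + 1 + 1 + 0 + 0 + 1 = 4 ≡ 0 (mod 2).
  s_4 = 0 + 0 + 0 + 1 + 1 + 0 + 1 + 1 = 4 ≡ 0 (mod 2).
s = (0, 1, 0, 0)^T — this equals column 4 of H (binary 0100), so error is at position 4.
Correct: flip bit 4 of r = 010000101100101 to get c = 010100101100101.


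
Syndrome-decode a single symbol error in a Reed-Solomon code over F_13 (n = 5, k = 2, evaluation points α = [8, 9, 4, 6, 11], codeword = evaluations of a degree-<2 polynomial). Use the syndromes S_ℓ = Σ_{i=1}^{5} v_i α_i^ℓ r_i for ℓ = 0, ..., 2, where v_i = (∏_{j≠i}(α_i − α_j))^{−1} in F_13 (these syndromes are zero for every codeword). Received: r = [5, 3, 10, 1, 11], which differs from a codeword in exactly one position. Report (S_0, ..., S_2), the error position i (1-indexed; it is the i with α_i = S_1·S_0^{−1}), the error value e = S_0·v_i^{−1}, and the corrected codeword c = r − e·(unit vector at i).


S = (1, 9, 3), error at position 2, error magnitude e = 9, c = [5, 7, 10, 1, 11].

Step 1: column multipliers v_i = (∏_{j≠i}(α_i − α_j))^{−1} mod 13.
  i = 1 (α = 8): (8−9)(8−4)(8−6)(8−11) = (−1)·4·2·(−3) = 24 ≡ 11, so v_1 = 11^{−1} = 6 (mod 13).
  i = 2 (α = 9): (9−8)(9−4)(9−6)(9−11) = 1·5·3·(−2) = −30 ≡ 9, so v_2 = 9^{−1} = 3 (mod 13).
  i = 3 (α = 4): (4−8)(4−9)(4−6)(4−11) = (−4)·(−5)·(−2)·(−7) = 280 ≡ 7, so v_3 = 7^{−1} = 2 (mod 13).
  i = 4 (α = 6): (6−8)(6−9)(6−4)(6−11) = (−2)·(−3)·2·(−5) = −60 ≡ 5, so v_4 = 5^{−1} = 8 (mod 13).
  i = 5 (α = 11): (11−8)(11−9)(11−4)(11−6) = 3·2·7·5 = 210 ≡ 2, so v_5 = 2^{−1} = 7 (mod 13).
  v = [6, 3, 2, 8, 7].
Step 2: syndromes of r = [5, 3, 10, 1, 11] (all sums mod 13).
  S_0 = Σ v_i r_i = 6·5 + 3·3 + 2·10 + 8·1 + 7·11 = 144 ≡ 1.
  S_1 = Σ v_i α_i r_i = 6·8·5 + 3·9·3 + 2·4·10 + 8·6·1 + 7·11·11 = 1296 ≡ 9.
  α_i^2 mod 13 = [12, 3, 3, 10, 4].
  S_2 = Σ v_i α_i^2 r_i = 6·12·5 + 3·3·3 + 2·3·10 + 8·10·1 + 7·4·11 = 835 ≡ 3.
  S = (1, 9, 3) ≠ 0, so r is not a codeword (an error is present).
Step 3: locate the error. For a single error e at position i, S_ℓ = v_i·e·α_i^ℓ, so α_err = S_1/S_0.
  S_0^{−1} = 1^{−1} = 1 (mod 13), so α_err = 9·1 = 9 ≡ 9 = α_2. Error position i = 2.
  Consistency check: S_2/S_1 = 3·3 = 9 ≡ 9 = α_err ✓ (single-error assumption holds).
Step 4: error magnitude e = S_0/v_2 = S_0·∏_{j≠2}(α_2 − α_j) = 1·9 = 9 ≡ 9 (mod 13).
Step 5: correct position 2: c_2 = r_2 − e = 3 − 9 ≡ 7 (mod 13). Hence c = [5, 7, 10, 1, 11].
  Check: interpolating c through the α_i gives m(x) = 2 + 2·x (degree < 2) with m(α_i) = c_i for every i, so c is indeed a codeword.


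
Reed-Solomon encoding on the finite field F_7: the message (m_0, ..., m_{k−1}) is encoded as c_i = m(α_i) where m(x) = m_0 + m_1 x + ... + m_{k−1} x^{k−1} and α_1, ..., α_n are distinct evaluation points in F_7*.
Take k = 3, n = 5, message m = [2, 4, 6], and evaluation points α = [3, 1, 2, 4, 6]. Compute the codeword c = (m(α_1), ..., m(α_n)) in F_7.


c = [5, 5, 6, 2, 4]

Message polynomial: m(x) = 2 + 4·x + 6·x^2 (mod 7).
For each evaluation point α_i, compute m(α_i) mod 7:
  α_1 = 3: Horner steps 6 → 1 → 5, so m(3) = 5.
  α_2 = 1: Horner steps 6 → 3 → 5, so m(1) = 5.
  α_3 = 2: Horner steps 6 → 2 → 6, so m(2) = 6.
  α_4 = 4: Horner steps 6 → 0 → 2, so m(4) = 2.
  α_5 = 6: Horner steps 6 → 5 → 4, so m(6) = 4.
Codeword c = [5, 5, 6, 2, 4] ∈ F_7^5.


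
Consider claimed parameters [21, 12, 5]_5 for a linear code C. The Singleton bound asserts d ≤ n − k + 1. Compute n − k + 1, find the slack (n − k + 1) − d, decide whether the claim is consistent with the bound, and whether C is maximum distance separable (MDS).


Singleton RHS = n − k + 1 = 10, slack = 5, bound satisfied, not MDS.

Singleton bound: d ≤ n − k + 1.
Here n = 21, k = 12, so n − k + 1 = 10.
Given d = 5, check d ≤ 10: YES.
Slack = (n − k + 1) − d = 5.
The code is NOT MDS (slack = 5 > 0).
Description: the claimed parameters are [21, 12, 5]_5; such a code would be non-MDS.


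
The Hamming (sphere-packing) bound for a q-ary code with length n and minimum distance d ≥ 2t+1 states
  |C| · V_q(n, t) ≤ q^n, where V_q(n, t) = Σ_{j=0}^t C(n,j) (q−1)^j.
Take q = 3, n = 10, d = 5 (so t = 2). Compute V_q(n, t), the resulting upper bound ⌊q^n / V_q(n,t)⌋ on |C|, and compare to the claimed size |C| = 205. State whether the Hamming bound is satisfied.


V_q(n, t) = 201, q^n = 59049, Hamming bound = 293, |C| = 205 ≤ bound (satisfied).

Step 1: Compute V_q(n, t) = Σ_{j=0}^2 C(n, j) (q−1)^j.
  j = 0: C(10,0)·(2)^0 = 1·1 = 1.
  j = 1: C(10,1)·(2)^1 = 10·2 = 20.
  j = 2: C(10,2)·(2)^2 = 45·4 = 180.
  V_q(n, t) = 1 + 20 + 180 = 201.
Step 2: q^n = 3^10 = 59049.
Step 3: Hamming bound ⌊q^n / V_q(n,t)⌋ = ⌊59049/201⌋ = 293.
Step 4: Compare |C| = 205 to 293: satisfied.
The claimed |C| lies below the Hamming bound.


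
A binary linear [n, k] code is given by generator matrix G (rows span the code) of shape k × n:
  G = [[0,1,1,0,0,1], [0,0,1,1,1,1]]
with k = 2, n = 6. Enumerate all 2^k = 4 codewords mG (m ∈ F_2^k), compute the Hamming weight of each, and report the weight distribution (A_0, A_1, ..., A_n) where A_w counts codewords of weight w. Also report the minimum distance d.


Weight distribution: A_0 = 1, A_3 = 2, A_4 = 1. Minimum distance d = 3.

Enumerate all 2^2 = 4 messages m ∈ F_2^2.
For each, compute codeword c = mG in F_2^6, then tally its weight.
  m = 00 → c = 000000, weight = 0.
  m = 10 → c = 011001, weight = 3.
  m = 01 → c = 001111, weight = 4.
  m = 11 → c = 010110, weight = 3.
Tally weights:
  weight 0: 1 codewords.
  weight 3: 2 codewords.
  weight 4: 1 codewords.
Minimum distance d = smallest w > 0 with A_w > 0 = 3.
Sanity: Σ A_w = 4 = 2^2 = 4 ✓.


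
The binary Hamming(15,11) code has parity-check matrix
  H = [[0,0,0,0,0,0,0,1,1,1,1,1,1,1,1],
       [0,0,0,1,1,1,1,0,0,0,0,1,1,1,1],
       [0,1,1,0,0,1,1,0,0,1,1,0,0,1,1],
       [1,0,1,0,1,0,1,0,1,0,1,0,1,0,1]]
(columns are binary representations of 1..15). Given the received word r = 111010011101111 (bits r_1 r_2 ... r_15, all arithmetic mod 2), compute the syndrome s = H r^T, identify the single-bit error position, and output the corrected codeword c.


s = (1, 1, 1, 0)^T, error position = 14, corrected codeword c = 111010011101101

Compute s = H r^T mod 2 one row at a time:
  s_1 = 1 + 1 + 1 + 0 + 1 + 1 + 1 + 1 = 7 ≡ 1 (mod 2).
  s_2 = 0 + 1 + 0 + 0 + 1 + 1 + 1 + 1 = 5 ≡ 1 (mod 2).
  s_3 = 1 + 1 + 0 + 0 + 1 + 0 + 1 + 1 = 5 ≡ 1 (mod 2).
  s_4 = 1 + 1 + 1 + 0 + 1 + 0 + 1 + 1 = 6 ≡ 0 (mod 2).
s = (1, 1, 1, 0)^T — this equals column 14 of H (binary 1110), so error is at position 14.
Correct: flip bit 14 of r = 111010011101111 to get c = 111010011101101.


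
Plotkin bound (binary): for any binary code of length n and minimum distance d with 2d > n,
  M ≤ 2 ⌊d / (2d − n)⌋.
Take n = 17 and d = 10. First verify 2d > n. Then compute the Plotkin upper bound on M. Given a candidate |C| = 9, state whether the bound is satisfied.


Plotkin bound M ≤ 6; given |C| = 9 > bound (violated).

Check applicability: 2d = 20, n = 17.
2d − n = 3 > 0, so Plotkin applies.
Compute d/(2d−n) = 10/3 ≈ 3.3333.
⌊d/(2d−n)⌋ = 3.
Plotkin bound: M ≤ 2·3 = 6.
Given |C| = 9, check: VIOLATED.
This |C| is above the Plotkin bound, so no binary code with n = 17, d = 10 and 9 codewords exists.


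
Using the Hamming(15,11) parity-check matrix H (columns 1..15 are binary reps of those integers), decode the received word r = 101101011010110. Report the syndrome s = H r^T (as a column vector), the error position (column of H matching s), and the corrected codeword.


s = (1, 0, 0, 1)^T, error position = 9, corrected codeword c = 101101010010110

Compute s = H r^T mod 2 one row at a time:
  s_1 = 1 + 1 + 0 + 1 + 0 + 1 + 1 + 0 = 5 ≡ 1 (mod 2).
  s_2 = 1 + 0 + 1 + 0 + 0 + 1 + 1 + 0 = 4 ≡ 0 (mod 2).
  s_3 = 0 + 1 + 1 + 0 + 0 + 1 + 1 + 0 = 4 ≡ 0 (mod 2).
  s_4 = 1 + 1 + 0 + 0 + 1 + 1 + 1 + 0 = 5 ≡ 1 (mod 2).
s = (1, 0, 0, 1)^T — this equals column 9 of H (binary 1001), so error is at position 9.
Correct: flip bit 9 of r = 101101011010110 to get c = 101101010010110.


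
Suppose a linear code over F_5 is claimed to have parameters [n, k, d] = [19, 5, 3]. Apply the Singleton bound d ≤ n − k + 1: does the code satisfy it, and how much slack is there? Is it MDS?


Singleton RHS = n − k + 1 = 15, slack = 12, bound satisfied, not MDS.

Singleton bound: d ≤ n − k + 1.
Here n = 19, k = 5, so n − k + 1 = 15.
Given d = 3, check d ≤ 15: YES.
Slack = (n − k + 1) − d = 12.
The code is NOT MDS (slack = 12 > 0).
Description: the claimed parameters are [19, 5, 3]_5; such a code would be non-MDS.


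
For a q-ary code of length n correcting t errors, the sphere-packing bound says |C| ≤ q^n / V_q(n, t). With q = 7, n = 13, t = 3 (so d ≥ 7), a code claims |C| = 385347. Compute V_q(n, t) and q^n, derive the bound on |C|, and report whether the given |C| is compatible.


V_q(n, t) = 64663, q^n = 96889010407, Hamming bound = 1498368, |C| = 385347 ≤ bound (satisfied).

Step 1: Compute V_q(n, t) = Σ_{j=0}^3 C(n, j) (q−1)^j.
  j = 0: C(13,0)·(6)^0 = 1·1 = 1.
  j = 1: C(13,1)·(6)^1 = 13·6 = 78.
  j = 2: C(13,2)·(6)^2 = 78·36 = 2808.
  j = 3: C(13,3)·(6)^3 = 286·216 = 61776.
  V_q(n, t) = 1 + 78 + 2808 + 61776 = 64663.
Step 2: q^n = 7^13 = 96889010407.
Step 3: Hamming bound ⌊q^n / V_q(n,t)⌋ = ⌊96889010407/64663⌋ = 1498368.
Step 4: Compare |C| = 385347 to 1498368: satisfied.
The claimed |C| lies below the Hamming bound.


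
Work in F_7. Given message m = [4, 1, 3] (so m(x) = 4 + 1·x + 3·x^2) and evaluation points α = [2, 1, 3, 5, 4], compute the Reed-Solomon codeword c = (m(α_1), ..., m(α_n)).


c = [4, 1, 6, 0, 0]

Message polynomial: m(x) = 4 + 1·x + 3·x^2 (mod 7).
For each evaluation point α_i, compute m(α_i) mod 7:
  α_1 = 2: Horner steps 3 → 0 → 4, so m(2) = 4.
  α_2 = 1: Horner steps 3 → 4 → 1, so m(1) = 1.
  α_3 = 3: Horner steps 3 → 3 → 6, so m(3) = 6.
  α_4 = 5: Horner steps 3 → 2 → 0, so m(5) = 0.
  α_5 = 4: Horner steps 3 → 6 → 0, so m(4) = 0.
Codeword c = [4, 1, 6, 0, 0] ∈ F_7^5.


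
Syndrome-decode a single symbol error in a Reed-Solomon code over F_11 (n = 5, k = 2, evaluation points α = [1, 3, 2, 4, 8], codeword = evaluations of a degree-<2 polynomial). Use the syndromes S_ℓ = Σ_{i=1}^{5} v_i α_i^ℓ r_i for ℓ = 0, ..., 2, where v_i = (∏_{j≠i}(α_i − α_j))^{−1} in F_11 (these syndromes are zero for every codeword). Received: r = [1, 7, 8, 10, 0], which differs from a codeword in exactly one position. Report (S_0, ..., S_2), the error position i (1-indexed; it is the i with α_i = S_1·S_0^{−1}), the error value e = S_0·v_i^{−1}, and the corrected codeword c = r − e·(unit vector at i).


S = (7, 3, 6), error at position 3, error magnitude e = 4, c = [1, 7, 4, 10, 0].

Step 1: column multipliers v_i = (∏_{j≠i}(α_i − α_j))^{−1} mod 11.
  i = 1 (α = 1): (1−3)(1−2)(1−4)(1−8) = (−2)·(−1)·(−3)·(−7) = 42 ≡ 9, so v_1 = 9^{−1} = 5 (mod 11).
  i = 2 (α = 3): (3−1)(3−2)(3−4)(3−8) = 2·1·(−1)·(−5) = 10 ≡ 10, so v_2 = 10^{−1} = 10 (mod 11).
  i = 3 (α = 2): (2−1)(2−3)(2−4)(2−8) = 1·(−1)·(−2)·(−6) = −12 ≡ 10, so v_3 = 10^{−1} = 10 (mod 11).
  i = 4 (α = 4): (4−1)(4−3)(4−2)(4−8) = 3·1·2·(−4) = −24 ≡ 9, so v_4 = 9^{−1} = 5 (mod 11).
  i = 5 (α = 8): (8−1)(8−3)(8−2)(8−4) = 7·5·6·4 = 840 ≡ 4, so v_5 = 4^{−1} = 3 (mod 11).
  v = [5, 10, 10, 5, 3].
Step 2: syndromes of r = [1, 7, 8, 10, 0] (all sums mod 11).
  S_0 = Σ v_i r_i = 5·1 + 10·7 + 10·8 + 5·10 + 3·0 = 205 ≡ 7.
  S_1 = Σ v_i α_i r_i = 5·1·1 + 10·3·7 + 10·2·8 + 5·4·10 + 3·8·0 = 575 ≡ 3.
  α_i^2 mod 11 = [1, 9, 4, 5, 9].
  S_2 = Σ v_i α_i^2 r_i = 5·1·1 + 10·9·7 + 10·4·8 + 5·5·10 + 3·9·0 = 1205 ≡ 6.
  S = (7, 3, 6) ≠ 0, so r is not a codeword (an error is present).
Step 3: locate the error. For a single error e at position i, S_ℓ = v_i·e·α_i^ℓ, so α_err = S_1/S_0.
  S_0^{−1} = 7^{−1} = 8 (mod 11), so α_err = 3·8 = 24 ≡ 2 = α_3. Error position i = 3.
  Consistency check: S_2/S_1 = 6·4 = 24 ≡ 2 = α_err ✓ (single-error assumption holds).
Step 4: error magnitude e = S_0/v_3 = S_0·∏_{j≠3}(α_3 − α_j) = 7·10 = 70 ≡ 4 (mod 11).
Step 5: correct position 3: c_3 = r_3 − e = 8 − 4 ≡ 4 (mod 11). Hence c = [1, 7, 4, 10, 0].
  Check: interpolating c through the α_i gives m(x) = 9 + 3·x (degree < 2) with m(α_i) = c_i for every i, so c is indeed a codeword.


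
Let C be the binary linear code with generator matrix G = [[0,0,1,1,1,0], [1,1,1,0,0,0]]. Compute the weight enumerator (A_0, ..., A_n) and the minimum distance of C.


Weight distribution: A_0 = 1, A_3 = 2, A_4 = 1. Minimum distance d = 3.

Enumerate all 2^2 = 4 messages m ∈ F_2^2.
For each, compute codeword c = mG in F_2^6, then tally its weight.
  m = 00 → c = 000000, weight = 0.
  m = 10 → c = 001110, weight = 3.
  m = 01 → c = 111000, weight = 3.
  m = 11 → c = 110110, weight = 4.
Tally weights:
  weight 0: 1 codewords.
  weight 3: 2 codewords.
  weight 4: 1 codewords.
Minimum distance d = smallest w > 0 with A_w > 0 = 3.
Sanity: Σ A_w = 4 = 2^2 = 4 ✓.


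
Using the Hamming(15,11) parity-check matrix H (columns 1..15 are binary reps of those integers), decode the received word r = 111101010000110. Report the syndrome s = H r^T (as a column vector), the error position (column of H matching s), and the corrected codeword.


s = (1, 0, 0, 1)^T, error position = 9, corrected codeword c = 111101011000110

Compute s = H r^T mod 2 one row at a time:
  s_1 = 1 + 0 + 0 + 0 + 0 + 1 + 1 + 0 = 3 ≡ 1 (mod 2).
  s_2 = 1 + 0 + 1 + 0 + 0 + 1 + 1 + 0 = 4 ≡ 0 (mod 2).
  s_3 = 1 + 1 + 1 + 0 + 0 + 0 + 1 + 0 = 4 ≡ 0 (mod 2).
  s_4 = 1 + 1 + 0 + 0 + 0 + 0 + 1 + 0 = 3 ≡ 1 (mod 2).
s = (1, 0, 0, 1)^T — this equals column 9 of H (binary 1001), so error is at position 9.
Correct: flip bit 9 of r = 111101010000110 to get c = 111101011000110.


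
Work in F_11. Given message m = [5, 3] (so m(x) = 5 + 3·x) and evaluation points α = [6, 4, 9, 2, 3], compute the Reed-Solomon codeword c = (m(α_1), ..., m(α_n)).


c = [1, 6, 10, 0, 3]

Message polynomial: m(x) = 5 + 3·x (mod 11).
For each evaluation point α_i, compute m(α_i) mod 11:
  α_1 = 6: Horner steps 3 → 1, so m(6) = 1.
  α_2 = 4: Horner steps 3 → 6, so m(4) = 6.
  α_3 = 9: Horner steps 3 → 10, so m(9) = 10.
  α_4 = 2: Horner steps 3 → 0, so m(2) = 0.
  α_5 = 3: Horner steps 3 → 3, so m(3) = 3.
Codeword c = [1, 6, 10, 0, 3] ∈ F_11^5.


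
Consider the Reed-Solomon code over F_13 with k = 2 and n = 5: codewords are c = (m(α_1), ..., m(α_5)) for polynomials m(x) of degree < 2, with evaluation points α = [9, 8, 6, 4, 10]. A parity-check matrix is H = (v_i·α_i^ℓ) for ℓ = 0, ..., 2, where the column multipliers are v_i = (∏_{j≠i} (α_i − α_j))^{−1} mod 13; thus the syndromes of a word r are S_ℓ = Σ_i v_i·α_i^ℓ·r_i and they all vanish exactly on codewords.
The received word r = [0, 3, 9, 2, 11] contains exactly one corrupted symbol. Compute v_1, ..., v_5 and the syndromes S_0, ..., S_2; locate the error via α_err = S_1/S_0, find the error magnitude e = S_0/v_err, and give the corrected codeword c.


S = (3, 4, 1), error at position 5, error magnitude e = 1, c = [0, 3, 9, 2, 10].

Step 1: column multipliers v_i = (∏_{j≠i}(α_i − α_j))^{−1} mod 13.
  i = 1 (α = 9): (9−8)(9−6)(9−4)(9−10) = 1·3·5·(−1) = −15 ≡ 11, so v_1 = 11^{−1} = 6 (mod 13).
  i = 2 (α = 8): (8−9)(8−6)(8−4)(8−10) = (−1)·2·4·(−2) = 16 ≡ 3, so v_2 = 3^{−1} = 9 (mod 13).
  i = 3 (α = 6): (6−9)(6−8)(6−4)(6−10) = (−3)·(−2)·2·(−4) = −48 ≡ 4, so v_3 = 4^{−1} = 10 (mod 13).
  i = 4 (α = 4): (4−9)(4−8)(4−6)(4−10) = (−5)·(−4)·(−2)·(−6) = 240 ≡ 6, so v_4 = 6^{−1} = 11 (mod 13).
  i = 5 (α = 10): (10−9)(10−8)(10−6)(10−4) = 1·2·4·6 = 48 ≡ 9, so v_5 = 9^{−1} = 3 (mod 13).
  v = [6, 9, 10, 11, 3].
Step 2: syndromes of r = [0, 3, 9, 2, 11] (all sums mod 13).
  S_0 = Σ v_i r_i = 6·0 + 9·3 + 10·9 + 11·2 + 3·11 = 172 ≡ 3.
  S_1 = Σ v_i α_i r_i = 6·9·0 + 9·8·3 + 10·6·9 + 11·4·2 + 3·10·11 = 1174 ≡ 4.
  α_i^2 mod 13 = [3, 12, 10, 3, 9].
  S_2 = Σ v_i α_i^2 r_i = 6·3·0 + 9·12·3 + 10·10·9 + 11·3·2 + 3·9·11 = 1587 ≡ 1.
  S = (3, 4, 1) ≠ 0, so r is not a codeword (an error is present).
Step 3: locate the error. For a single error e at position i, S_ℓ = v_i·e·α_i^ℓ, so α_err = S_1/S_0.
  S_0^{−1} = 3^{−1} = 9 (mod 13), so α_err = 4·9 = 36 ≡ 10 = α_5. Error position i = 5.
  Consistency check: S_2/S_1 = 1·10 = 10 ≡ 10 = α_err ✓ (single-error assumption holds).
Step 4: error magnitude e = S_0/v_5 = S_0·∏_{j≠5}(α_5 − α_j) = 3·9 = 27 ≡ 1 (mod 13).
Step 5: correct position 5: c_5 = r_5 − e = 11 − 1 ≡ 10 (mod 13). Hence c = [0, 3, 9, 2, 10].
  Check: interpolating c through the α_i gives m(x) = 1 + 10·x (degree < 2) with m(α_i) = c_i for every i, so c is indeed a codeword.


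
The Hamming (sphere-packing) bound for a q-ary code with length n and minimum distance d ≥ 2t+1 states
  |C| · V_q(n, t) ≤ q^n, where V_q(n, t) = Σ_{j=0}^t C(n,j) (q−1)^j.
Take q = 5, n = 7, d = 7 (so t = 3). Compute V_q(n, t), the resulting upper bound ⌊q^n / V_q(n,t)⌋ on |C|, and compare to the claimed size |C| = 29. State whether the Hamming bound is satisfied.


V_q(n, t) = 2605, q^n = 78125, Hamming bound = 29, |C| = 29 ≤ bound (satisfied).

Step 1: Compute V_q(n, t) = Σ_{j=0}^3 C(n, j) (q−1)^j.
  j = 0: C(7,0)·(4)^0 = 1·1 = 1.
  j = 1: C(7,1)·(4)^1 = 7·4 = 28.
  j = 2: C(7,2)·(4)^2 = 21·16 = 336.
  j = 3: C(7,3)·(4)^3 = 35·64 = 2240.
  V_q(n, t) = 1 + 28 + 336 + 2240 = 2605.
Step 2: q^n = 5^7 = 78125.
Step 3: Hamming bound ⌊q^n / V_q(n,t)⌋ = ⌊78125/2605⌋ = 29.
Step 4: Compare |C| = 29 to 29: satisfied.
The claimed |C| lies at the Hamming bound (tight).


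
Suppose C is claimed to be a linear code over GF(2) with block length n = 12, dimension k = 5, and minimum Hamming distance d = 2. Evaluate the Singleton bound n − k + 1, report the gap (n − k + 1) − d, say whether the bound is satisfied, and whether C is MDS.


Singleton RHS = n − k + 1 = 8, slack = 6, bound satisfied, not MDS.

Singleton bound: d ≤ n − k + 1.
Here n = 12, k = 5, so n − k + 1 = 8.
Given d = 2, check d ≤ 8: YES.
Slack = (n − k + 1) − d = 6.
The code is NOT MDS (slack = 6 > 0).
Description: the claimed parameters are [12, 5, 2]_2; such a code would be non-MDS.


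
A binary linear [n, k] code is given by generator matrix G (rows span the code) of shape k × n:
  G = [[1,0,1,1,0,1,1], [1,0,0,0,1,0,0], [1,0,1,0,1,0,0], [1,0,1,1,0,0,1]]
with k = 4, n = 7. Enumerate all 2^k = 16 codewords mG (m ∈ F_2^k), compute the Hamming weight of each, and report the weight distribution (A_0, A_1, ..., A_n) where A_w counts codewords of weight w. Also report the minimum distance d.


Weight distribution: A_0 = 1, A_1 = 2, A_2 = 2, A_3 = 4, A_4 = 5, A_5 = 2. Minimum distance d = 1.

Enumerate all 2^4 = 16 messages m ∈ F_2^4.
For each, compute codeword c = mG in F_2^7, then tally its weight.
  m = 0000 → c = 0000000, weight = 0.
  m = 1000 → c = 1011011, weight = 5.
  m = 0100 → c = 1000100, weight = 2.
  m = 1100 → c = 0011111, weight = 5.
  m = 0010 → c = 1010100, weight = 3.
  m = 1010 → c = 0001111, weight = 4.
  m = 0110 → c = 0010000, weight = 1.
  m = 1110 → c = 1001011, weight = 4.
  m = 0001 → c = 1011001, weight = 4.
  m = 1001 → c = 0000010, weight = 1.
  m = 0101 → c = 0011101, weight = 4.
  m = 1101 → c = 1000110, weight = 3.
  m = 0011 → c = 0001101, weight = 3.
  m = 1011 → c = 1010110, weight = 4.
  m = 0111 → c = 1001001, weight = 3.
  m = 1111 → c = 0010010, weight = 2.
Tally weights:
  weight 0: 1 codewords.
  weight 1: 2 codewords.
  weight 2: 2 codewords.
  weight 3: 4 codewords.
  weight 4: 5 codewords.
  weight 5: 2 codewords.
Minimum distance d = smallest w > 0 with A_w > 0 = 1.
Sanity: Σ A_w = 16 = 2^4 = 16 ✓.


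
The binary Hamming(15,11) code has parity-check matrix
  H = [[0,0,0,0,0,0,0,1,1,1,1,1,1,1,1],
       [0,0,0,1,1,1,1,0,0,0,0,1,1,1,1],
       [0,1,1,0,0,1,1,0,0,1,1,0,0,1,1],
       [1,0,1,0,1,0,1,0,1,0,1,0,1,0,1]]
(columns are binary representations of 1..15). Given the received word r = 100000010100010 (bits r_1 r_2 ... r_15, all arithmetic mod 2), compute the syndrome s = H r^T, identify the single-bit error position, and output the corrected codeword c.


s = (1, 1, 0, 1)^T, error position = 13, corrected codeword c = 100000010100110

Compute s = H r^T mod 2 one row at a time:
  s_1 = 1 + 0 + 1 + 0 + 0 + 0 + 1 + 0 = 3 ≡ 1 (mod 2).
  s_2 = 0 + 0 + 0 + 0 + 0 + 0 + 1 + 0 = 1 ≡ 1 (mod 2).
  s_3 = 0 + 0 + 0 + 0 + 1 + 0 + 1 + 0 = 2 ≡ 0 (mod 2).
  s_4 = 1 + 0 + 0 + 0 + 0 + 0 + 0 + 0 = 1 ≡ 1 (mod 2).
s = (1, 1, 0, 1)^T — this equals column 13 of H (binary 1101), so error is at position 13.
Correct: flip bit 13 of r = 100000010100010 to get c = 100000010100110.


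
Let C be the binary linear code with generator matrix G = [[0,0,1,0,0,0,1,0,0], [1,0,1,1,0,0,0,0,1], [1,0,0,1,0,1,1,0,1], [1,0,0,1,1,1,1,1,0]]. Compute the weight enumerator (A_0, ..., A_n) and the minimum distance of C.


Weight distribution: A_0 = 1, A_1 = 1, A_2 = 1, A_3 = 2, A_4 = 3, A_5 = 5, A_6 = 3. Minimum distance d = 1.

Enumerate all 2^4 = 16 messages m ∈ F_2^4.
For each, compute codeword c = mG in F_2^9, then tally its weight.
  m = 0000 → c = 000000000, weight = 0.
  m = 1000 → c = 001000100, weight = 2.
  m = 0100 → c = 101100001, weight = 4.
  m = 1100 → c = 100100101, weight = 4.
  m = 0010 → c = 100101101, weight = 5.
  m = 1010 → c = 101101001, weight = 5.
  m = 0110 → c = 001001100, weight = 3.
  m = 1110 → c = 000001000, weight = 1.
  m = 0001 → c = 100111110, weight = 6.
  m = 1001 → c = 101111010, weight = 6.
  m = 0101 → c = 001011111, weight = 6.
  m = 1101 → c = 000011011, weight = 4.
  m = 0011 → c = 000010011, weight = 3.
  m = 1011 → c = 001010111, weight = 5.
  m = 0111 → c = 101110010, weight = 5.
  m = 1111 → c = 100110110, weight = 5.
Tally weights:
  weight 0: 1 codewords.
  weight 1: 1 codewords.
  weight 2: 1 codewords.
  weight 3: 2 codewords.
  weight 4: 3 codewords.
  weight 5: 5 codewords.
  weight 6: 3 codewords.
Minimum distance d = smallest w > 0 with A_w > 0 = 1.
Sanity: Σ A_w = 16 = 2^4 = 16 ✓.


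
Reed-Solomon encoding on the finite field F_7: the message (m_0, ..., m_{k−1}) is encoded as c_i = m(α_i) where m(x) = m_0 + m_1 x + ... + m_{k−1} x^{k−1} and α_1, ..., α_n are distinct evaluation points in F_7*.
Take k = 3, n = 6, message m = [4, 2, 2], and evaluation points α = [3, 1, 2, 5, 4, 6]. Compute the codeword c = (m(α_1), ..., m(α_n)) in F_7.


c = [0, 1, 2, 1, 2, 4]

Message polynomial: m(x) = 4 + 2·x + 2·x^2 (mod 7).
For each evaluation point α_i, compute m(α_i) mod 7:
  α_1 = 3: Horner steps 2 → 1 → 0, so m(3) = 0.
  α_2 = 1: Horner steps 2 → 4 → 1, so m(1) = 1.
  α_3 = 2: Horner steps 2 → 6 → 2, so m(2) = 2.
  α_4 = 5: Horner steps 2 → 5 → 1, so m(5) = 1.
  α_5 = 4: Horner steps 2 → 3 → 2, so m(4) = 2.
  α_6 = 6: Horner steps 2 → 0 → 4, so m(6) = 4.
Codeword c = [0, 1, 2, 1, 2, 4] ∈ F_7^6.


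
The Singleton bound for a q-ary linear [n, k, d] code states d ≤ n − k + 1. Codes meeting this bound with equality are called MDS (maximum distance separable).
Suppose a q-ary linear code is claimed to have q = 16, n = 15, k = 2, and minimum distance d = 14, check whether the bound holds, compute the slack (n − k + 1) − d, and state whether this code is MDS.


Singleton RHS = n − k + 1 = 14, slack = 0, bound satisfied, MDS.

Singleton bound: d ≤ n − k + 1.
Here n = 15, k = 2, so n − k + 1 = 14.
Given d = 14, check d ≤ 14: YES.
Slack = (n − k + 1) − d = 0.
The code is MDS (slack = 0).
Description: the claimed parameters are [15, 2, 14]_16; such a code would be MDS (meets Singleton bound).


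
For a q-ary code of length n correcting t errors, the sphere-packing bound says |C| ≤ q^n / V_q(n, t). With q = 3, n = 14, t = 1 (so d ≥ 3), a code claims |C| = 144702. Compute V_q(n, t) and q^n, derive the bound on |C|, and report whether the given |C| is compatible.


V_q(n, t) = 29, q^n = 4782969, Hamming bound = 164929, |C| = 144702 ≤ bound (satisfied).

Step 1: Compute V_q(n, t) = Σ_{j=0}^1 C(n, j) (q−1)^j.
  j = 0: C(14,0)·(2)^0 = 1·1 = 1.
  j = 1: C(14,1)·(2)^1 = 14·2 = 28.
  V_q(n, t) = 1 + 28 = 29.
Step 2: q^n = 3^14 = 4782969.
Step 3: Hamming bound ⌊q^n / V_q(n,t)⌋ = ⌊4782969/29⌋ = 164929.
Step 4: Compare |C| = 144702 to 164929: satisfied.
The claimed |C| lies below the Hamming bound.


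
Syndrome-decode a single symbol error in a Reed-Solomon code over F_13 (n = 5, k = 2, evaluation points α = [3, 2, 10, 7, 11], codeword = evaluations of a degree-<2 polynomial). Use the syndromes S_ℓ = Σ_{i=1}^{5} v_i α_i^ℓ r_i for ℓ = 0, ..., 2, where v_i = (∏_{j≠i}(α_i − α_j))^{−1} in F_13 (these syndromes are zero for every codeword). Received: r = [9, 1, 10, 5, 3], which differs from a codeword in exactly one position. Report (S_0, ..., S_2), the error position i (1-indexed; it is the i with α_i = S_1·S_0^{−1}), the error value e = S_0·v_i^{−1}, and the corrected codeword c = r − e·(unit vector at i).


S = (8, 11, 7), error at position 1, error magnitude e = 2, c = [7, 1, 10, 5, 3].

Step 1: column multipliers v_i = (∏_{j≠i}(α_i − α_j))^{−1} mod 13.
  i = 1 (α = 3): (3−2)(3−10)(3−7)(3−11) = 1·(−7)·(−4)·(−8) = −224 ≡ 10, so v_1 = 10^{−1} = 4 (mod 13).
  i = 2 (α = 2): (2−3)(2−10)(2−7)(2−11) = (−1)·(−8)·(−5)·(−9) = 360 ≡ 9, so v_2 = 9^{−1} = 3 (mod 13).
  i = 3 (α = 10): (10−3)(10−2)(10−7)(10−11) = 7·8·3·(−1) = −168 ≡ 1, so v_3 = 1^{−1} = 1 (mod 13).
  i = 4 (α = 7): (7−3)(7−2)(7−10)(7−11) = 4·5·(−3)·(−4) = 240 ≡ 6, so v_4 = 6^{−1} = 11 (mod 13).
  i = 5 (α = 11): (11−3)(11−2)(11−10)(11−7) = 8·9·1·4 = 288 ≡ 2, so v_5 = 2^{−1} = 7 (mod 13).
  v = [4, 3, 1, 11, 7].
Step 2: syndromes of r = [9, 1, 10, 5, 3] (all sums mod 13).
  S_0 = Σ v_i r_i = 4·9 + 3·1 + 1·10 + 11·5 + 7·3 = 125 ≡ 8.
  S_1 = Σ v_i α_i r_i = 4·3·9 + 3·2·1 + 1·10·10 + 11·7·5 + 7·11·3 = 830 ≡ 11.
  α_i^2 mod 13 = [9, 4, 9, 10, 4].
  S_2 = Σ v_i α_i^2 r_i = 4·9·9 + 3·4·1 + 1·9·10 + 11·10·5 + 7·4·3 = 1060 ≡ 7.
  S = (8, 11, 7) ≠ 0, so r is not a codeword (an error is present).
Step 3: locate the error. For a single error e at position i, S_ℓ = v_i·e·α_i^ℓ, so α_err = S_1/S_0.
  S_0^{−1} = 8^{−1} = 5 (mod 13), so α_err = 11·5 = 55 ≡ 3 = α_1. Error position i = 1.
  Consistency check: S_2/S_1 = 7·6 = 42 ≡ 3 = α_err ✓ (single-error assumption holds).
Step 4: error magnitude e = S_0/v_1 = S_0·∏_{j≠1}(α_1 − α_j) = 8·10 = 80 ≡ 2 (mod 13).
Step 5: correct position 1: c_1 = r_1 − e = 9 − 2 ≡ 7 (mod 13). Hence c = [7, 1, 10, 5, 3].
  Check: interpolating c through the α_i gives m(x) = 2 + 6·x (degree < 2) with m(α_i) = c_i for every i, so c is indeed a codeword.
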